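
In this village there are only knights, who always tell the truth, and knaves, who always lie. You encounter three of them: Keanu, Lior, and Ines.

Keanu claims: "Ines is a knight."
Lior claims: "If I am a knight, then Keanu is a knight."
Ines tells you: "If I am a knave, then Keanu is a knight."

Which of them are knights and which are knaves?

Keanu: knight, Lior: knight, Ines: knight

Consider Keanu. Suppose Keanu is a knave.
Then whichever role Lior has, Lior's statement has the wrong truth value — contradiction.
So Keanu is a knight.
With that fixed, Lior's statement is true, so Lior is a knight.
With that fixed, Ines's statement is true, so Ines is a knight.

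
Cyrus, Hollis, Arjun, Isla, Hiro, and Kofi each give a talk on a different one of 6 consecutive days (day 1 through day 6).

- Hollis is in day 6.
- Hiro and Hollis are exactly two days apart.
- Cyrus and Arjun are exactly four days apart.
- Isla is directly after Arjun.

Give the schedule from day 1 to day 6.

From clue 1: Hollis → day 6.
From clues 1–2: Hiro → day 4.
From clues 1–3: Cyrus is in {1,5}.
From clues 1–4: Arjun → day 1, Isla → day 2, Kofi → day 3, Cyrus → day 5.

Arjun, Isla, Kofi, Hiro, Cyrus, Hollis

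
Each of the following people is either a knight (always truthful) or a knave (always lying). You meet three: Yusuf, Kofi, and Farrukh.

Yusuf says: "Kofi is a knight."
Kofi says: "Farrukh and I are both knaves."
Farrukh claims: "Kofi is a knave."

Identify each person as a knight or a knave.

Yusuf: knave, Kofi: knave, Farrukh: knight

Consider Yusuf. Suppose Yusuf is a knight.
Then no assignment of the remaining roles makes every statement match its speaker's type — contradiction.
So Yusuf is a knave.
Consider Kofi. Suppose Kofi is a knight.
Then Yusuf's statement comes out true, contradicting Yusuf being a knave.
So Kofi is a knave.
With that fixed, Farrukh's statement is true, so Farrukh is a knight.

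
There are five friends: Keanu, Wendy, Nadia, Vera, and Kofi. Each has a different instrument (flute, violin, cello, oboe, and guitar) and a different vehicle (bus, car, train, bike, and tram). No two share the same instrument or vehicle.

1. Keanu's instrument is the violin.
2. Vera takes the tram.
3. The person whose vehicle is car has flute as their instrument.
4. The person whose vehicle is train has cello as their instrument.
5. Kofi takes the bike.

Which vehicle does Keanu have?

bus

With clues 1–2, tram is impossible for Keanu's vehicle.
With clues 1–3, car is impossible for Keanu's vehicle.
With clues 1–4, train is impossible for Keanu's vehicle.
With clues 1–5, bike is impossible for Keanu's vehicle.
That leaves bus.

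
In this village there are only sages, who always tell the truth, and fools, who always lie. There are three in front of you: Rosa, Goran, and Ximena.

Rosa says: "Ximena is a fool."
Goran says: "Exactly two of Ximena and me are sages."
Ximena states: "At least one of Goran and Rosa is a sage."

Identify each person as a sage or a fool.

Rosa: fool, Goran: sage, Ximena: sage

Consider Rosa. Suppose Rosa is a sage.
Then no assignment of the remaining roles makes every statement match its speaker's type — contradiction.
So Rosa is a fool.
Consider Goran. Suppose Goran is a fool.
Then no assignment of the remaining roles makes every statement match its speaker's type — contradiction.
So Goran is a sage.
With that fixed, Ximena's statement is true, so Ximena is a sage.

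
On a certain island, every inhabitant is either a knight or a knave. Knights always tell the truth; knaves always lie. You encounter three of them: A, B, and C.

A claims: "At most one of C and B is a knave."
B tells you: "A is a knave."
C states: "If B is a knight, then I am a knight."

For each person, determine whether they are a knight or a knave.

Consider A. Suppose A is a knave.
Then no assignment of the remaining roles makes every statement match its speaker's type — contradiction.
So A is a knight.
With that fixed, B's statement is false, so B is a knave.
With that fixed, C's statement is true, so C is a knight.

A: knight, B: knave, C: knight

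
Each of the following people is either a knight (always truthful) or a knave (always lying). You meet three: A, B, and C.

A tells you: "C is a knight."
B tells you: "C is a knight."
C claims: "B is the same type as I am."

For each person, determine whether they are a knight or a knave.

A: knight, B: knight, C: knight

Consider A. Suppose A is a knave.
Then no assignment of the remaining roles makes every statement match its speaker's type — contradiction.
So A is a knight.
Consider B. Suppose B is a knave.
Then whichever role C has, C's statement has the wrong truth value — contradiction.
So B is a knight.
Consider C. Suppose C is a knave.
Then A's statement comes out false, contradicting A being a knight.
So C is a knight.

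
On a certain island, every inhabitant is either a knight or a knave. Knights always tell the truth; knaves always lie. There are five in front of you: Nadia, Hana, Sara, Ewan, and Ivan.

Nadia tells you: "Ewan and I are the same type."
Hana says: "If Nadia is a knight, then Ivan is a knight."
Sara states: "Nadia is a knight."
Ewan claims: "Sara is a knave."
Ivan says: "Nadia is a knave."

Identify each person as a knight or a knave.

Consider Nadia. Suppose Nadia is a knight.
Then no assignment of the remaining roles makes every statement match its speaker's type — contradiction.
So Nadia is a knave.
With that fixed, Hana's statement is true, so Hana is a knight.
With that fixed, Sara's statement is false, so Sara is a knave.
With that fixed, Ewan's statement is true, so Ewan is a knight.
With that fixed, Ivan's statement is true, so Ivan is a knight.

Nadia: knave, Hana: knight, Sara: knave, Ewan: knight, Ivan: knight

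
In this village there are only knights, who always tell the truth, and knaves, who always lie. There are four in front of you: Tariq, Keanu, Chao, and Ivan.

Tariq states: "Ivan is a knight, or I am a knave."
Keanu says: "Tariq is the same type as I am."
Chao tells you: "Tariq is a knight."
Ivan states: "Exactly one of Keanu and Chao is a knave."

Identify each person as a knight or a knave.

Tariq: knight, Keanu: knave, Chao: knight, Ivan: knight

Consider Tariq. Suppose Tariq is a knave.
Then Tariq's own statement would have to be false, but it can't be — contradiction.
So Tariq is a knight.
With that fixed, Chao's statement is true, so Chao is a knight.
Consider Keanu. Suppose Keanu is a knight.
Then no assignment of the remaining roles makes every statement match its speaker's type — contradiction.
So Keanu is a knave.
With that fixed, Ivan's statement is true, so Ivan is a knight.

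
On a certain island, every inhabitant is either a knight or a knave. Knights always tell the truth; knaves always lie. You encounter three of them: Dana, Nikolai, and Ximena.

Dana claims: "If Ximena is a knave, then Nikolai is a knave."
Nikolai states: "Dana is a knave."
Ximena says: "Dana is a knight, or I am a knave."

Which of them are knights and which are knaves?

Dana: knight, Nikolai: knave, Ximena: knight

Consider Dana. Suppose Dana is a knave.
Then whichever role Ximena has, Ximena's statement has the wrong truth value — contradiction.
So Dana is a knight.
With that fixed, Nikolai's statement is false, so Nikolai is a knave.
With that fixed, Ximena's statement is true, so Ximena is a knight.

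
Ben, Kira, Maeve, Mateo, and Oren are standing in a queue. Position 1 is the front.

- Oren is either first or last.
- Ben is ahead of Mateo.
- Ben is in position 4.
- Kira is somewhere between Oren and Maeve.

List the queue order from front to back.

Oren, Kira, Maeve, Ben, Mateo

From clue 1: Oren is in {1,5}.
From clues 1–3: Oren → position 1, Ben → position 4, Mateo → position 5.
From clues 1–4: Kira → position 2, Maeve → position 3.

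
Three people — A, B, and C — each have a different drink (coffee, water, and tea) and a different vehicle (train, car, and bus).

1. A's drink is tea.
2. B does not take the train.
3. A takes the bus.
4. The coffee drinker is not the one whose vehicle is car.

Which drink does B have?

water

Clue 1 rules out tea for B's drink.
With clues 1–4, coffee is impossible for B's drink.
That leaves water.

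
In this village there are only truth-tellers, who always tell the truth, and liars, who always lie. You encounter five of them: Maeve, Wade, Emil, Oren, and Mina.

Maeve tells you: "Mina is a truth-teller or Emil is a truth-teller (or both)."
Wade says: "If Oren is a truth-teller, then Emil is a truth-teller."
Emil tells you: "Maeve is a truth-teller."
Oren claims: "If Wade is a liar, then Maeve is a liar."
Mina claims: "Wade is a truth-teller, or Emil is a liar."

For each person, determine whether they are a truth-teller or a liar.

Consider Maeve. Suppose Maeve is a liar.
Then no assignment of the remaining roles makes every statement match its speaker's type — contradiction.
So Maeve is a truth-teller.
With that fixed, Emil's statement is true, so Emil is a truth-teller.
With that fixed, Wade's statement is true, so Wade is a truth-teller.
With that fixed, Oren's statement is true, so Oren is a truth-teller.
With that fixed, Mina's statement is true, so Mina is a truth-teller.

Maeve: truth-teller, Wade: truth-teller, Emil: truth-teller, Oren: truth-teller, Mina: truth-teller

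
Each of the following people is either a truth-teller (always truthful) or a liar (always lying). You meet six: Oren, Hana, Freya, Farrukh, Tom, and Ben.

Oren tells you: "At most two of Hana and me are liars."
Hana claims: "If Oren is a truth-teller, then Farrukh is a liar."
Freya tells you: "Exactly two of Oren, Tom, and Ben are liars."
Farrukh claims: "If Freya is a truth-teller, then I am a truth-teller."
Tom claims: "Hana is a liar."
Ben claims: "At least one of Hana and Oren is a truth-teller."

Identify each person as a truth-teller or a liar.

Regardless of anyone's role, Oren's statement is true, so Oren is a truth-teller.
With that fixed, Ben's statement is true, so Ben is a truth-teller.
With that fixed, Freya's statement is false, so Freya is a liar.
With that fixed, Farrukh's statement is true, so Farrukh is a truth-teller.
With that fixed, Hana's statement is false, so Hana is a liar.
With that fixed, Tom's statement is true, so Tom is a truth-teller.

Oren: truth-teller, Hana: liar, Freya: liar, Farrukh: truth-teller, Tom: truth-teller, Ben: truth-teller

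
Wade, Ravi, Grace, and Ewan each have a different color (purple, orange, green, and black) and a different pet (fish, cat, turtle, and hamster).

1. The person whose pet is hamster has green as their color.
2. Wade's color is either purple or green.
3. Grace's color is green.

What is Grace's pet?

With clues 1–3, cat, fish, and turtle are impossible for Grace's pet.
That leaves hamster.

hamster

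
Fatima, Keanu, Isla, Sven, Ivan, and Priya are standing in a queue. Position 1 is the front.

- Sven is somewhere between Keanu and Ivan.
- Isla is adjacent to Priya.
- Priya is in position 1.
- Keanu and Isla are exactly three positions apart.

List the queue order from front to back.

Priya, Isla, Ivan, Sven, Keanu, Fatima

From clue 1: Sven is in {2,3,4,5}.
From clues 1–3: Priya → position 1, Isla → position 2.
From clues 1–4: Ivan → position 3, Sven → position 4, Keanu → position 5, Fatima → position 6.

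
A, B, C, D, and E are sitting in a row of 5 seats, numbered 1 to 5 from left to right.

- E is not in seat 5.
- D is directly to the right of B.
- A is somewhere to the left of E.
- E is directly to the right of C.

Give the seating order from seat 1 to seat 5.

A, C, E, B, D

From clue 1: E is in {1,2,3,4}.
From clues 1–2: B is in {1,2,3,4}.
From clues 1–3: A is in {1,2,3}.
From clues 1–4: A → seat 1, C → seat 2, E → seat 3, B → seat 4, D → seat 5.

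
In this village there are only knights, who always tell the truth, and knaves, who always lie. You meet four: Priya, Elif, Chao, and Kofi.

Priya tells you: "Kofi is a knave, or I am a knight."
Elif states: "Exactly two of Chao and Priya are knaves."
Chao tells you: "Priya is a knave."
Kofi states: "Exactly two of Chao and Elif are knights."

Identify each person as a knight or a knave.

Priya: knight, Elif: knave, Chao: knave, Kofi: knave

Consider Priya. Suppose Priya is a knave.
Then no assignment of the remaining roles makes every statement match its speaker's type — contradiction.
So Priya is a knight.
With that fixed, Elif's statement is false, so Elif is a knave.
With that fixed, Chao's statement is false, so Chao is a knave.
With that fixed, Kofi's statement is false, so Kofi is a knave.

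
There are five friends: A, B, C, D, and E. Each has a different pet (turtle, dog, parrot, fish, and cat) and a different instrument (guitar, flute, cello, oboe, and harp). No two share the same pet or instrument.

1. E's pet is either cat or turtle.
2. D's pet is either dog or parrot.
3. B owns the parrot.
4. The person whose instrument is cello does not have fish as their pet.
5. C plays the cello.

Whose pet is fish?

Clue 1 rules out E for the one with pet fish.
With clues 1–2, D is impossible for the one with pet fish.
With clues 1–3, B is impossible for the one with pet fish.
With clues 1–5, C is impossible for the one with pet fish.
That leaves A.

A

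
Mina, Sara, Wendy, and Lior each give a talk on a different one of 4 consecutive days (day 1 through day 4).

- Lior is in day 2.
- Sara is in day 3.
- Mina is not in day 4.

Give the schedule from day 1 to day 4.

Mina, Lior, Sara, Wendy

From clue 1: Lior → day 2.
From clues 1–2: Sara → day 3.
From clues 1–3: Mina → day 1, Wendy → day 4.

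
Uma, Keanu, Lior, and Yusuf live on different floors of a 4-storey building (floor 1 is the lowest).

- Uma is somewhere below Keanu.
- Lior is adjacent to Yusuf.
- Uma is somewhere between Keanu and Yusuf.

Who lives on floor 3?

With clues 1–2, Keanu is ruled out for floor 3.
With clues 1–3, Lior and Yusuf are ruled out for floor 3.
So floor 3 is Uma.

Uma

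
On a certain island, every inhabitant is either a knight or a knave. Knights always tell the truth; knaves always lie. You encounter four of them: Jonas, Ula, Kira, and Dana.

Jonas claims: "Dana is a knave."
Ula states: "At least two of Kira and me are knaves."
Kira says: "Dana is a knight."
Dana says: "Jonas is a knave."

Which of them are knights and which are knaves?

Consider Jonas. Suppose Jonas is a knight.
Then no assignment of the remaining roles makes every statement match its speaker's type — contradiction.
So Jonas is a knave.
With that fixed, Dana's statement is true, so Dana is a knight.
With that fixed, Kira's statement is true, so Kira is a knight.
With that fixed, Ula's statement is false, so Ula is a knave.

Jonas: knave, Ula: knave, Kira: knight, Dana: knight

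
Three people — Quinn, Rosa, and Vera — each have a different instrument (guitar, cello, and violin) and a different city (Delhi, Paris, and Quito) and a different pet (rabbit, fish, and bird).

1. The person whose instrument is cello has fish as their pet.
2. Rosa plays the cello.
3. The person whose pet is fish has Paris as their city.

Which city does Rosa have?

With clues 1–3, Delhi and Quito are impossible for Rosa's city.
That leaves Paris.

Paris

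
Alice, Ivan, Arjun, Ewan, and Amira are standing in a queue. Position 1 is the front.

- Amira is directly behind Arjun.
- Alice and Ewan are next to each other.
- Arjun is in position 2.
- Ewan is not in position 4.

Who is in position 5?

Ewan

With clue 1, Arjun is ruled out for position 5.
With clues 1–3, Amira and Ivan are ruled out for position 5.
With clues 1–4, Alice is ruled out for position 5.
So position 5 is Ewan.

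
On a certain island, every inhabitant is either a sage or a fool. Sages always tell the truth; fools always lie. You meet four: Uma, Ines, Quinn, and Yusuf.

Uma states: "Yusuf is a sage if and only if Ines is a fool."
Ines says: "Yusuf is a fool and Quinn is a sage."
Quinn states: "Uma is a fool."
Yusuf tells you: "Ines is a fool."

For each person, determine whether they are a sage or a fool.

Uma: sage, Ines: fool, Quinn: fool, Yusuf: sage

Consider Uma. Suppose Uma is a fool.
Then no assignment of the remaining roles makes every statement match its speaker's type — contradiction.
So Uma is a sage.
With that fixed, Quinn's statement is false, so Quinn is a fool.
With that fixed, Ines's statement is false, so Ines is a fool.
With that fixed, Yusuf's statement is true, so Yusuf is a sage.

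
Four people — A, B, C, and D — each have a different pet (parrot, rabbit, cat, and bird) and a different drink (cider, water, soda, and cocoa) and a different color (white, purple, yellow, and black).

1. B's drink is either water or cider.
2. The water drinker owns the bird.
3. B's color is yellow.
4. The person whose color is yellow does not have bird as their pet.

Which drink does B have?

cider

Clue 1 rules out cocoa and soda for B's drink.
With clues 1–4, water is impossible for B's drink.
That leaves cider.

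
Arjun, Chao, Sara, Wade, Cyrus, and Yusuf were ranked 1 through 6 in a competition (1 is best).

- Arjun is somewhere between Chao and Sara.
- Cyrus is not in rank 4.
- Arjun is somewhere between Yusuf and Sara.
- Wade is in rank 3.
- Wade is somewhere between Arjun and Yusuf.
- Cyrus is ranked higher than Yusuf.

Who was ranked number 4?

Chao

With clues 1–2, Cyrus is ruled out for rank 4.
With clues 1–4, Sara and Wade are ruled out for rank 4.
With clues 1–6, Arjun and Yusuf are ruled out for rank 4.
So rank 4 is Chao.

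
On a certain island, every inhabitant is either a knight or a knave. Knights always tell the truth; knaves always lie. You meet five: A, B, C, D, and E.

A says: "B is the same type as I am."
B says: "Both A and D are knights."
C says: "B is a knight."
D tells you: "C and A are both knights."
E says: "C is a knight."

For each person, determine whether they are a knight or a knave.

Consider A. Suppose A is a knave.
Then no assignment of the remaining roles makes every statement match its speaker's type — contradiction.
So A is a knight.
Consider B. Suppose B is a knave.
Then A's statement comes out false, contradicting A being a knight.
So B is a knight.
With that fixed, C's statement is true, so C is a knight.
With that fixed, D's statement is true, so D is a knight.
With that fixed, E's statement is true, so E is a knight.

A: knight, B: knight, C: knight, D: knight, E: knight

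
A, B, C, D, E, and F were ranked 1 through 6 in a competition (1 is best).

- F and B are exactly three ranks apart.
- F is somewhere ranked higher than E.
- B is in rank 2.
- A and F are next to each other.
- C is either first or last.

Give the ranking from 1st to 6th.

C, B, D, A, F, E

From clues 1–2: B is in {1,2,4,5,6}.
From clues 1–3: B → rank 2, F → rank 5, E → rank 6.
From clues 1–4: A → rank 4.
From clues 1–5: C → rank 1, D → rank 3.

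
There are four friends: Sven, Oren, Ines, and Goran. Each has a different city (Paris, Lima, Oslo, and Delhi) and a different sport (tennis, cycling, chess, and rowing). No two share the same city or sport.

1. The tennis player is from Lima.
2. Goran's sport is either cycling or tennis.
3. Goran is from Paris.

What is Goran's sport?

cycling

With clues 1–2, chess and rowing are impossible for Goran's sport.
With clues 1–3, tennis is impossible for Goran's sport.
That leaves cycling.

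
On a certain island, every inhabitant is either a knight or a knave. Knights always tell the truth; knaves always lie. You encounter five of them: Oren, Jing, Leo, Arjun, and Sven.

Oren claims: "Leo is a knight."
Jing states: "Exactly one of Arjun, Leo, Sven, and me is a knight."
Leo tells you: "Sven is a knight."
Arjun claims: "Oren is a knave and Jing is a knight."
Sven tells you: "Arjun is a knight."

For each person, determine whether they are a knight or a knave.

Oren: knave, Jing: knave, Leo: knave, Arjun: knave, Sven: knave

Consider Oren. Suppose Oren is a knight.
Then no assignment of the remaining roles makes every statement match its speaker's type — contradiction.
So Oren is a knave.
Consider Jing. Suppose Jing is a knight.
Then no assignment of the remaining roles makes every statement match its speaker's type — contradiction.
So Jing is a knave.
With that fixed, Arjun's statement is false, so Arjun is a knave.
With that fixed, Sven's statement is false, so Sven is a knave.
With that fixed, Leo's statement is false, so Leo is a knave.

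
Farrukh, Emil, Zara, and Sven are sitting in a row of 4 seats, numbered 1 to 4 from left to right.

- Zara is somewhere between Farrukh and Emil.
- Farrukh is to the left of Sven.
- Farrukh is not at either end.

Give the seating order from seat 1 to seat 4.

From clue 1: Zara is in {2,3}.
From clues 1–2: Farrukh is in {1,3}.
From clues 1–3: Emil → seat 1, Zara → seat 2, Farrukh → seat 3, Sven → seat 4.

Emil, Zara, Farrukh, Sven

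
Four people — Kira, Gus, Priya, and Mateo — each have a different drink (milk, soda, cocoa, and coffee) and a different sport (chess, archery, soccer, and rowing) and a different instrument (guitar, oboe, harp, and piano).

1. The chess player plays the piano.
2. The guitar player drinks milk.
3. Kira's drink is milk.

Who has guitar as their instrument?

With clues 1–3, Gus, Mateo, and Priya are impossible for the one with instrument guitar.
That leaves Kira.

Kira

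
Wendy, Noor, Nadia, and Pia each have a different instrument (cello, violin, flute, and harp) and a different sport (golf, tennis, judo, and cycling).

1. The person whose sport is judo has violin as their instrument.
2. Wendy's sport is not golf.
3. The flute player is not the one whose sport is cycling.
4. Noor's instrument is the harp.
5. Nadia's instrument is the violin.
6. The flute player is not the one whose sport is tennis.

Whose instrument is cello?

With clues 1–4, Noor is impossible for the one with instrument cello.
With clues 1–5, Nadia is impossible for the one with instrument cello.
With clues 1–6, Pia is impossible for the one with instrument cello.
That leaves Wendy.

Wendy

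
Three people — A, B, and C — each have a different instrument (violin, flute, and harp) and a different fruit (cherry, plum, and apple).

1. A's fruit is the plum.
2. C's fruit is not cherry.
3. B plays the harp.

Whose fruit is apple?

C

Clue 1 rules out A for the one with fruit apple.
With clues 1–2, B is impossible for the one with fruit apple.
That leaves C.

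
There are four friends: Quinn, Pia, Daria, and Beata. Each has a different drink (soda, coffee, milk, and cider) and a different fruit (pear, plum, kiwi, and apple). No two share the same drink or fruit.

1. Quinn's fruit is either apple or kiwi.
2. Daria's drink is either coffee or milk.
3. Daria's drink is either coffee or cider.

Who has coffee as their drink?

Daria

With clues 1–3, Beata, Pia, and Quinn are impossible for the one with drink coffee.
That leaves Daria.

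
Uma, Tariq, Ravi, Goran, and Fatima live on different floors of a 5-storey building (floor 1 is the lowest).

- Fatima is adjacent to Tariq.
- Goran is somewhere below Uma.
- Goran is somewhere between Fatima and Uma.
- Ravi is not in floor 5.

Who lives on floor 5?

Uma

With clues 1–2, Goran is ruled out for floor 5.
With clues 1–3, Fatima and Tariq are ruled out for floor 5.
With clues 1–4, Ravi is ruled out for floor 5.
So floor 5 is Uma.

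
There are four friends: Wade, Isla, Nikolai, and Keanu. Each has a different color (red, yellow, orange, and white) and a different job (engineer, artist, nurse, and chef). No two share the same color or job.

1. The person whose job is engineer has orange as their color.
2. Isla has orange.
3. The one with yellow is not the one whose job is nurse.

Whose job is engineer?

With clues 1–2, Keanu, Nikolai, and Wade are impossible for the one with job engineer.
That leaves Isla.

Isla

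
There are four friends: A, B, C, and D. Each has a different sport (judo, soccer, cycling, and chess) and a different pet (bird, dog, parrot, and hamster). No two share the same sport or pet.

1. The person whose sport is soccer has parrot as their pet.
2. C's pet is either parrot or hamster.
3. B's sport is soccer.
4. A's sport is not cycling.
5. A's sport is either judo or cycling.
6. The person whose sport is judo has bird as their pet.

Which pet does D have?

dog

With clues 1–3, hamster and parrot are impossible for D's pet.
With clues 1–6, bird is impossible for D's pet.
That leaves dog.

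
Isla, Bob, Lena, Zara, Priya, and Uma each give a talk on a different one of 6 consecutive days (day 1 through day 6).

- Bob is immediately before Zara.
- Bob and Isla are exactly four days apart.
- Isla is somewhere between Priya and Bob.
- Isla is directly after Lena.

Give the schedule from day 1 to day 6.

From clue 1: Bob is in {1,2,3,4,5}.
From clues 1–2: Isla is in {1,5,6}.
From clues 1–3: Bob → day 1, Zara → day 2, Isla → day 5, Priya → day 6.
From clues 1–4: Uma → day 3, Lena → day 4.

Bob, Zara, Uma, Lena, Isla, Priya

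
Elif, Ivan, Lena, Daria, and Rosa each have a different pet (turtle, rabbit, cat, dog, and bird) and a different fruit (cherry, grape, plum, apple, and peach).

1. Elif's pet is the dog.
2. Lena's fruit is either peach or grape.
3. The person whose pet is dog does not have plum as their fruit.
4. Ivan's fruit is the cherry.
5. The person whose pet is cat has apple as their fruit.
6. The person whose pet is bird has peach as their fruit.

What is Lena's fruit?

With clues 1–2, apple, cherry, and plum are impossible for Lena's fruit.
With clues 1–6, grape is impossible for Lena's fruit.
That leaves peach.

peach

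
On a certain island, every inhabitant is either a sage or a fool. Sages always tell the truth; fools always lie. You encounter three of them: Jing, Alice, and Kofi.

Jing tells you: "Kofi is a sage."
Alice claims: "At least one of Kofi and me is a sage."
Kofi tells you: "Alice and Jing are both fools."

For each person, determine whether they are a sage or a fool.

Consider Jing. Suppose Jing is a sage.
Then no assignment of the remaining roles makes every statement match its speaker's type — contradiction.
So Jing is a fool.
Consider Alice. Suppose Alice is a fool.
Then no assignment of the remaining roles makes every statement match its speaker's type — contradiction.
So Alice is a sage.
With that fixed, Kofi's statement is false, so Kofi is a fool.

Jing: fool, Alice: sage, Kofi: fool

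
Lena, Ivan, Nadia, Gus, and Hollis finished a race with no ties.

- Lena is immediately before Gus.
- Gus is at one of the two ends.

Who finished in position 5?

Gus

With clue 1, Lena is ruled out for place 5.
With clues 1–2, Hollis, Ivan, and Nadia are ruled out for place 5.
So place 5 is Gus.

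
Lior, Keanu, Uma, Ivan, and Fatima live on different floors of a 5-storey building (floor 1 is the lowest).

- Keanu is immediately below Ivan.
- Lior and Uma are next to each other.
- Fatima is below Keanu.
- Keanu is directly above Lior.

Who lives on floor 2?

Uma

With clues 1–2, Fatima is ruled out for floor 2.
With clues 1–3, Ivan is ruled out for floor 2.
With clues 1–4, Keanu and Lior are ruled out for floor 2.
So floor 2 is Uma.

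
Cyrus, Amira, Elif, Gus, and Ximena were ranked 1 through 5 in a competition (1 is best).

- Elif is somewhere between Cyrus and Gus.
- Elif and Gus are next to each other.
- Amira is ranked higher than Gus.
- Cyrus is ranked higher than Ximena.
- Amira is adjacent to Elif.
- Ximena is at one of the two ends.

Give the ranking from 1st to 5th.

From clue 1: Elif is in {2,3,4}.
From clues 1–3: Elif is in {3,4}.
From clues 1–5: Cyrus → rank 1.
From clues 1–6: Amira → rank 2, Elif → rank 3, Gus → rank 4, Ximena → rank 5.

Cyrus, Amira, Elif, Gus, Ximena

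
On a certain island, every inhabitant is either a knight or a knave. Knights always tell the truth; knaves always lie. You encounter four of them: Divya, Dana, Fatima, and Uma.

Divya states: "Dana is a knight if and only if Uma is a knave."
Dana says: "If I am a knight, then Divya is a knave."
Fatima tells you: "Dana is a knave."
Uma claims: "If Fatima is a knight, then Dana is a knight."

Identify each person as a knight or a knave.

Consider Divya. Suppose Divya is a knight.
Then whichever role Dana has, Dana's statement has the wrong truth value — contradiction.
So Divya is a knave.
With that fixed, Dana's statement is true, so Dana is a knight.
With that fixed, Fatima's statement is false, so Fatima is a knave.
With that fixed, Uma's statement is true, so Uma is a knight.

Divya: knave, Dana: knight, Fatima: knave, Uma: knight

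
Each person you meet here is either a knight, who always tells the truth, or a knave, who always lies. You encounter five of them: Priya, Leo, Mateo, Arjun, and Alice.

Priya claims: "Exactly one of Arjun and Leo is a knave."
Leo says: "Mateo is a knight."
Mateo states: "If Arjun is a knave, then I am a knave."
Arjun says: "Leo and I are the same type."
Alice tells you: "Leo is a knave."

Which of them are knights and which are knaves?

Consider Priya. Suppose Priya is a knight.
Then no assignment of the remaining roles makes every statement match its speaker's type — contradiction.
So Priya is a knave.
Consider Leo. Suppose Leo is a knave.
Then whichever role Arjun has, Arjun's statement has the wrong truth value — contradiction.
So Leo is a knight.
With that fixed, Alice's statement is false, so Alice is a knave.
Consider Mateo. Suppose Mateo is a knave.
Then Leo's statement comes out false, contradicting Leo being a knight.
So Mateo is a knight.
Consider Arjun. Suppose Arjun is a knave.
Then Priya's statement comes out true, contradicting Priya being a knave.
So Arjun is a knight.

Priya: knave, Leo: knight, Mateo: knight, Arjun: knight, Alice: knave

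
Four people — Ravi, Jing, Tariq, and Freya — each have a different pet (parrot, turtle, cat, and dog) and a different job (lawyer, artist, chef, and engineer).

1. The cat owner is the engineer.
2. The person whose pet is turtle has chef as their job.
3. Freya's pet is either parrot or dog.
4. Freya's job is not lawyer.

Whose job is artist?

With clues 1–4, Jing, Ravi, and Tariq are impossible for the one with job artist.
That leaves Freya.

Freya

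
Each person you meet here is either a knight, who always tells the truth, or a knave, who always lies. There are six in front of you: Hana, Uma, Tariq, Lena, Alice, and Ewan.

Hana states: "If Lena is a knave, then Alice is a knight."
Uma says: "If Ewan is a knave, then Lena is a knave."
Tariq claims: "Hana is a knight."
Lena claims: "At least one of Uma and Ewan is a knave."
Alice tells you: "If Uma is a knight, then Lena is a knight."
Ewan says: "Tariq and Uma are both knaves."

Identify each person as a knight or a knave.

Consider Hana. Suppose Hana is a knave.
Then no assignment of the remaining roles makes every statement match its speaker's type — contradiction.
So Hana is a knight.
With that fixed, Tariq's statement is true, so Tariq is a knight.
With that fixed, Ewan's statement is false, so Ewan is a knave.
With that fixed, Lena's statement is true, so Lena is a knight.
With that fixed, Alice's statement is true, so Alice is a knight.
With that fixed, Uma's statement is false, so Uma is a knave.

Hana: knight, Uma: knave, Tariq: knight, Lena: knight, Alice: knight, Ewan: knave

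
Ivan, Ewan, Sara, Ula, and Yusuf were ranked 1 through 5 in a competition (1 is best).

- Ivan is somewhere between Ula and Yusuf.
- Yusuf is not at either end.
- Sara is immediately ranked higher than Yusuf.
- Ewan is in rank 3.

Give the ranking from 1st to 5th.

Sara, Yusuf, Ewan, Ivan, Ula

From clue 1: Ivan is in {2,3,4}.
From clues 1–4: Sara → rank 1, Yusuf → rank 2, Ewan → rank 3, Ivan → rank 4, Ula → rank 5.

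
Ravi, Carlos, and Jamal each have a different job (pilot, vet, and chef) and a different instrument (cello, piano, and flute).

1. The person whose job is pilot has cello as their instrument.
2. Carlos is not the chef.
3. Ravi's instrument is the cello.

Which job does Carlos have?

vet

With clues 1–2, chef is impossible for Carlos's job.
With clues 1–3, pilot is impossible for Carlos's job.
That leaves vet.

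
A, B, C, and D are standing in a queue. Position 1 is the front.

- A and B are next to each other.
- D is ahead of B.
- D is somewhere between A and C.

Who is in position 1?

C

With clues 1–2, A and B are ruled out for position 1.
With clues 1–3, D is ruled out for position 1.
So position 1 is C.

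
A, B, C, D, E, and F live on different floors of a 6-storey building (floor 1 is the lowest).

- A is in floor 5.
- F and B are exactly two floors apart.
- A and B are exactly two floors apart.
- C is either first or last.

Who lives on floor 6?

With clue 1, A is ruled out for floor 6.
With clues 1–3, B and F are ruled out for floor 6.
With clues 1–4, D and E are ruled out for floor 6.
So floor 6 is C.

C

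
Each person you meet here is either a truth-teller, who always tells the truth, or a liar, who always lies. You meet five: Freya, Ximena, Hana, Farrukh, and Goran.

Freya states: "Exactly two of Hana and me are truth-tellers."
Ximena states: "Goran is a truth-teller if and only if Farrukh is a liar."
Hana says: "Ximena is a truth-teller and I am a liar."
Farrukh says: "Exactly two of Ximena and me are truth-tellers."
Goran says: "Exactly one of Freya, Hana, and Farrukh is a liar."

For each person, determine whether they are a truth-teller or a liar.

Freya: liar, Ximena: liar, Hana: liar, Farrukh: liar, Goran: liar

Consider Freya. Suppose Freya is a truth-teller.
Then no assignment of the remaining roles makes every statement match its speaker's type — contradiction.
So Freya is a liar.
Consider Ximena. Suppose Ximena is a truth-teller.
Then whichever role Hana has, Hana's statement has the wrong truth value — contradiction.
So Ximena is a liar.
With that fixed, Hana's statement is false, so Hana is a liar.
With that fixed, Farrukh's statement is false, so Farrukh is a liar.
With that fixed, Goran's statement is false, so Goran is a liar.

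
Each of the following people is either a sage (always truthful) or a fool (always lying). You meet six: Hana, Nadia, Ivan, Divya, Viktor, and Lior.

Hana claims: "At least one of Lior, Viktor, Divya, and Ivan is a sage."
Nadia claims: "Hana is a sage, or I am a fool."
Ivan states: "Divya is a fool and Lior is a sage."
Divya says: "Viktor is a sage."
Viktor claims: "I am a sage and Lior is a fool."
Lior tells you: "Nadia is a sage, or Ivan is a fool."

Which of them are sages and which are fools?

Consider Hana. Suppose Hana is a fool.
Then whichever role Nadia has, Nadia's statement has the wrong truth value — contradiction.
So Hana is a sage.
With that fixed, Nadia's statement is true, so Nadia is a sage.
With that fixed, Lior's statement is true, so Lior is a sage.
With that fixed, Viktor's statement is false, so Viktor is a fool.
With that fixed, Divya's statement is false, so Divya is a fool.
With that fixed, Ivan's statement is true, so Ivan is a sage.

Hana: sage, Nadia: sage, Ivan: sage, Divya: fool, Viktor: fool, Lior: sage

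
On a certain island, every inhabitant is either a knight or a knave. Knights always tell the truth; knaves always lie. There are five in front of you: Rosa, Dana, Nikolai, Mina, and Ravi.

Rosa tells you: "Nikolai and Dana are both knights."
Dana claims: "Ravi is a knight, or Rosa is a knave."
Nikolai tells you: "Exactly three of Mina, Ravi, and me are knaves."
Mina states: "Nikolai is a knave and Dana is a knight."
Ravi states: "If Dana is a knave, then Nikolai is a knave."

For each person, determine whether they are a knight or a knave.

Consider Rosa. Suppose Rosa is a knight.
Then no assignment of the remaining roles makes every statement match its speaker's type — contradiction.
So Rosa is a knave.
With that fixed, Dana's statement is true, so Dana is a knight.
With that fixed, Ravi's statement is true, so Ravi is a knight.
With that fixed, Nikolai's statement is false, so Nikolai is a knave.
With that fixed, Mina's statement is true, so Mina is a knight.

Rosa: knave, Dana: knight, Nikolai: knave, Mina: knight, Ravi: knight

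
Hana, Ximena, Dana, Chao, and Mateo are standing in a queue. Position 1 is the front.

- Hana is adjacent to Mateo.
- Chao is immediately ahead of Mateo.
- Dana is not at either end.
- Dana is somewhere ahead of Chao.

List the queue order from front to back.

From clues 1–2: Hana is in {3,4,5}.
From clues 1–3: Hana is in {3,5}.
From clues 1–4: Ximena → position 1, Dana → position 2, Chao → position 3, Mateo → position 4, Hana → position 5.

Ximena, Dana, Chao, Mateo, Hana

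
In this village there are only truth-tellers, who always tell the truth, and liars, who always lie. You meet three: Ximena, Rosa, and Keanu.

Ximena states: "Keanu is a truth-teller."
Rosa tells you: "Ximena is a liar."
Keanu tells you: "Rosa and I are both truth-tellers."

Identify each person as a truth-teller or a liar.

Consider Ximena. Suppose Ximena is a truth-teller.
Then no assignment of the remaining roles makes every statement match its speaker's type — contradiction.
So Ximena is a liar.
With that fixed, Rosa's statement is true, so Rosa is a truth-teller.
Consider Keanu. Suppose Keanu is a truth-teller.
Then Ximena's statement comes out true, contradicting Ximena being a liar.
So Keanu is a liar.

Ximena: liar, Rosa: truth-teller, Keanu: liar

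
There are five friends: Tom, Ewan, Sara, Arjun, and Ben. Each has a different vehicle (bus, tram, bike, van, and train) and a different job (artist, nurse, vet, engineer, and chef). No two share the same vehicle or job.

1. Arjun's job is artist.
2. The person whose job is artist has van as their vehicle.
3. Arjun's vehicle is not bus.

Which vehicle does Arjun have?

van

With clues 1–2, bike, bus, train, and tram are impossible for Arjun's vehicle.
That leaves van.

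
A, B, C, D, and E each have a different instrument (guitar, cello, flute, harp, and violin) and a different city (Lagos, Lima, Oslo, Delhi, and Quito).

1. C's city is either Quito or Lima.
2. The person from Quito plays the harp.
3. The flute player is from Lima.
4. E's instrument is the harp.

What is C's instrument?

flute

With clues 1–3, cello, guitar, and violin are impossible for C's instrument.
With clues 1–4, harp is impossible for C's instrument.
That leaves flute.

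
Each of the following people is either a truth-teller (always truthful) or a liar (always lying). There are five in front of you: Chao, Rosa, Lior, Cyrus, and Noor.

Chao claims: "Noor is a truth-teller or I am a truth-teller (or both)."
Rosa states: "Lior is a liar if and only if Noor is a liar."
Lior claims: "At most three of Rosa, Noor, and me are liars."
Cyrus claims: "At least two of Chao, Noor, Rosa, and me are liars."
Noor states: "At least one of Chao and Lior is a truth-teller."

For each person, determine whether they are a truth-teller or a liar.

Chao: truth-teller, Rosa: truth-teller, Lior: truth-teller, Cyrus: liar, Noor: truth-teller

Regardless of anyone's role, Lior's statement is true, so Lior is a truth-teller.
With that fixed, Noor's statement is true, so Noor is a truth-teller.
With that fixed, Chao's statement is true, so Chao is a truth-teller.
With that fixed, Rosa's statement is true, so Rosa is a truth-teller.
With that fixed, Cyrus's statement is false, so Cyrus is a liar.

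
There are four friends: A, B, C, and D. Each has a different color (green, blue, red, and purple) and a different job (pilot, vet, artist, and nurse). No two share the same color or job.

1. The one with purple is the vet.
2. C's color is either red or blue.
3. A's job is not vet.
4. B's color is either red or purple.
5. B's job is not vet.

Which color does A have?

With clues 1–3, purple is impossible for A's color.
With clues 1–5, blue and red are impossible for A's color.
That leaves green.

green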